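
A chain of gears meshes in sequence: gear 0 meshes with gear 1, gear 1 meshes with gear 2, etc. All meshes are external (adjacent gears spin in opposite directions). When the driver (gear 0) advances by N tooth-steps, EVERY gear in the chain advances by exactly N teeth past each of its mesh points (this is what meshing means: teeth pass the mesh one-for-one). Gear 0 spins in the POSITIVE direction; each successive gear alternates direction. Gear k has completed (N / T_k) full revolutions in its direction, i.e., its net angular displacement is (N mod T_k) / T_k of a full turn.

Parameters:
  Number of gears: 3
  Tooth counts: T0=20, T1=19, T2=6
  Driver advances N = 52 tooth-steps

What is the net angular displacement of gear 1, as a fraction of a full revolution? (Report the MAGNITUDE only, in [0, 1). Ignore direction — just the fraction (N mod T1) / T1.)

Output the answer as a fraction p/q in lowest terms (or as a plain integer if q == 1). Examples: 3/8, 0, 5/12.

Answer: 14/19

Derivation:
Chain of 3 gears, tooth counts: [20, 19, 6]
  gear 0: T0=20, direction=positive, advance = 52 mod 20 = 12 teeth = 12/20 turn
  gear 1: T1=19, direction=negative, advance = 52 mod 19 = 14 teeth = 14/19 turn
  gear 2: T2=6, direction=positive, advance = 52 mod 6 = 4 teeth = 4/6 turn
Gear 1: 52 mod 19 = 14
Fraction = 14 / 19 = 14/19 (gcd(14,19)=1) = 14/19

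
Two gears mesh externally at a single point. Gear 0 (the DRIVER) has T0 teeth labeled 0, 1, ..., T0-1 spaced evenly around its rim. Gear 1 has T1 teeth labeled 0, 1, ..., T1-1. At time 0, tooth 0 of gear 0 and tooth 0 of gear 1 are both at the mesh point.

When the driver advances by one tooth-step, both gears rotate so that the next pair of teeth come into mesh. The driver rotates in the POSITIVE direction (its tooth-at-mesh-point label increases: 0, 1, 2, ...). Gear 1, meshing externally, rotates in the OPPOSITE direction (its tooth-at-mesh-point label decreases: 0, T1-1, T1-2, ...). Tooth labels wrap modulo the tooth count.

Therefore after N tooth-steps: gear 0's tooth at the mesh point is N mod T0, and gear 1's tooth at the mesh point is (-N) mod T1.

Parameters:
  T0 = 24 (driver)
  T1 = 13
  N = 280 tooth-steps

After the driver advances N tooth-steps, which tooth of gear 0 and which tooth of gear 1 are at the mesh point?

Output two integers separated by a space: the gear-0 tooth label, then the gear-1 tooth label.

Gear 0 (driver, T0=24): tooth at mesh = N mod T0
  280 = 11 * 24 + 16, so 280 mod 24 = 16
  gear 0 tooth = 16
Gear 1 (driven, T1=13): tooth at mesh = (-N) mod T1
  280 = 21 * 13 + 7, so 280 mod 13 = 7
  (-280) mod 13 = (-7) mod 13 = 13 - 7 = 6
Mesh after 280 steps: gear-0 tooth 16 meets gear-1 tooth 6

Answer: 16 6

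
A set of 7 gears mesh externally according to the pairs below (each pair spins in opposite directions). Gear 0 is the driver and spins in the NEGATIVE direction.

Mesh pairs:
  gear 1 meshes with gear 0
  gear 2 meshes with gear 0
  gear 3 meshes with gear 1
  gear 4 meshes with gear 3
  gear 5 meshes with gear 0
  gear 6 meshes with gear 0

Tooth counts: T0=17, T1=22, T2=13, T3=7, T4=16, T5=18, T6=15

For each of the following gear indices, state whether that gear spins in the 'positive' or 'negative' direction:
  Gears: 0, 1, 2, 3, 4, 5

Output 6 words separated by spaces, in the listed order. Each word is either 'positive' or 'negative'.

Gear 0 (driver): negative (depth 0)
  gear 1: meshes with gear 0 -> depth 1 -> positive (opposite of gear 0)
  gear 2: meshes with gear 0 -> depth 1 -> positive (opposite of gear 0)
  gear 3: meshes with gear 1 -> depth 2 -> negative (opposite of gear 1)
  gear 4: meshes with gear 3 -> depth 3 -> positive (opposite of gear 3)
  gear 5: meshes with gear 0 -> depth 1 -> positive (opposite of gear 0)
  gear 6: meshes with gear 0 -> depth 1 -> positive (opposite of gear 0)
Queried indices 0, 1, 2, 3, 4, 5 -> negative, positive, positive, negative, positive, positive

Answer: negative positive positive negative positive positive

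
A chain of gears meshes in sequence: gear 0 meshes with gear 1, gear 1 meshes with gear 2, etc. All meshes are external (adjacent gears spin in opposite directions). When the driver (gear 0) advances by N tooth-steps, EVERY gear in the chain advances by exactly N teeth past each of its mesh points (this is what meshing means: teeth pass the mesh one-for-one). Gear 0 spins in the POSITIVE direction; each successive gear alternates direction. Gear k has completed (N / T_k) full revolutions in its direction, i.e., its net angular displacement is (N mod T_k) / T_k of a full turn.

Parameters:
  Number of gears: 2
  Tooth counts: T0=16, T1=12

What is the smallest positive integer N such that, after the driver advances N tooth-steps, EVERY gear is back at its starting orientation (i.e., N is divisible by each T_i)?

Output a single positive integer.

Gear k returns to start when N is a multiple of T_k.
All gears at start simultaneously when N is a common multiple of [16, 12]; the smallest such N is lcm(16, 12).
Start: lcm = T0 = 16
Fold in T1=12: gcd(16, 12) = 4; lcm(16, 12) = 16 * 12 / 4 = 192 / 4 = 48
Full cycle length = 48

Answer: 48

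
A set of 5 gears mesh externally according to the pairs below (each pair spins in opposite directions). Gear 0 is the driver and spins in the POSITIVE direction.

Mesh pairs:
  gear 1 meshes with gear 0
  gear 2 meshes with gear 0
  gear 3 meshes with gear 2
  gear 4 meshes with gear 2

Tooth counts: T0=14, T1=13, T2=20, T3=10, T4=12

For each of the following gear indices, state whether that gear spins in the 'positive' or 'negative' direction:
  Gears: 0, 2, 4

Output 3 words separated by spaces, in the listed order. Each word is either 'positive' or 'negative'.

Gear 0 (driver): positive (depth 0)
  gear 1: meshes with gear 0 -> depth 1 -> negative (opposite of gear 0)
  gear 2: meshes with gear 0 -> depth 1 -> negative (opposite of gear 0)
  gear 3: meshes with gear 2 -> depth 2 -> positive (opposite of gear 2)
  gear 4: meshes with gear 2 -> depth 2 -> positive (opposite of gear 2)
Queried indices 0, 2, 4 -> positive, negative, positive

Answer: positive negative positive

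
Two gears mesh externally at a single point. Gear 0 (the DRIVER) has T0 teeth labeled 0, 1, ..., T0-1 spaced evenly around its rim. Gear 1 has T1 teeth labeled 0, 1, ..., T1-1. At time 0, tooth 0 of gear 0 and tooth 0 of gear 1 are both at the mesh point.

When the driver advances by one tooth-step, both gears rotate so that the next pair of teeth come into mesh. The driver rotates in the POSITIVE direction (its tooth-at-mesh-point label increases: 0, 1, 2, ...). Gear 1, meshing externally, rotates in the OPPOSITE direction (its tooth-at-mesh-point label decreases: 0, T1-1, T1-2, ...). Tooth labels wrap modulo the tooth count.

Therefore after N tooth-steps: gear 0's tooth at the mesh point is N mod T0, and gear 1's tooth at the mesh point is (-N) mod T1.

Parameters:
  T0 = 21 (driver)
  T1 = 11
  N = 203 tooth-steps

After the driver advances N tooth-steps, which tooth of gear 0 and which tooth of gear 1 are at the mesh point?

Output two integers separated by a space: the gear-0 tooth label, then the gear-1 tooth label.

Answer: 14 6

Derivation:
Gear 0 (driver, T0=21): tooth at mesh = N mod T0
  203 = 9 * 21 + 14, so 203 mod 21 = 14
  gear 0 tooth = 14
Gear 1 (driven, T1=11): tooth at mesh = (-N) mod T1
  203 = 18 * 11 + 5, so 203 mod 11 = 5
  (-203) mod 11 = (-5) mod 11 = 11 - 5 = 6
Mesh after 203 steps: gear-0 tooth 14 meets gear-1 tooth 6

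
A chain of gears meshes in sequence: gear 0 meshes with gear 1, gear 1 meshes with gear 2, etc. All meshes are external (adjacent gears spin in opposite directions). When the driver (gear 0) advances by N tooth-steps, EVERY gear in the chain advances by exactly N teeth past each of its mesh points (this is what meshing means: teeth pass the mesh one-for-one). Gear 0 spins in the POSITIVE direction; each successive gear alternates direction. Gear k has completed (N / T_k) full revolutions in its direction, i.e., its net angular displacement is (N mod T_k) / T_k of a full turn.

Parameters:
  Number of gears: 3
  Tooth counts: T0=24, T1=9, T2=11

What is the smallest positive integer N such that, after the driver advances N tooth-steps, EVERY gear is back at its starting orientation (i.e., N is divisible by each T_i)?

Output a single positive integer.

Answer: 792

Derivation:
Gear k returns to start when N is a multiple of T_k.
All gears at start simultaneously when N is a common multiple of [24, 9, 11]; the smallest such N is lcm(24, 9, 11).
Start: lcm = T0 = 24
Fold in T1=9: gcd(24, 9) = 3; lcm(24, 9) = 24 * 9 / 3 = 216 / 3 = 72
Fold in T2=11: gcd(72, 11) = 1; lcm(72, 11) = 72 * 11 / 1 = 792 / 1 = 792
Full cycle length = 792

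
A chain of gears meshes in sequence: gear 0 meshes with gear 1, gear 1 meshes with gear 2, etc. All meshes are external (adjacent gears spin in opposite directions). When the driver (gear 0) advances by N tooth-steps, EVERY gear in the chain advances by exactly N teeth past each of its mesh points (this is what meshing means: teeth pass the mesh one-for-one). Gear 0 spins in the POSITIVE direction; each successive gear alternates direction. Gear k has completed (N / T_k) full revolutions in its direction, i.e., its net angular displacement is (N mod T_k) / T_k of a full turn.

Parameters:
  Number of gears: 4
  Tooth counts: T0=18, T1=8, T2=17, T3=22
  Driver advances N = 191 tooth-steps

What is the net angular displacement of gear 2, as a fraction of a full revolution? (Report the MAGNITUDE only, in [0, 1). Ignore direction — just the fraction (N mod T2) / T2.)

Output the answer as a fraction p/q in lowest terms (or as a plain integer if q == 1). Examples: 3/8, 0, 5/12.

Answer: 4/17

Derivation:
Chain of 4 gears, tooth counts: [18, 8, 17, 22]
  gear 0: T0=18, direction=positive, advance = 191 mod 18 = 11 teeth = 11/18 turn
  gear 1: T1=8, direction=negative, advance = 191 mod 8 = 7 teeth = 7/8 turn
  gear 2: T2=17, direction=positive, advance = 191 mod 17 = 4 teeth = 4/17 turn
  gear 3: T3=22, direction=negative, advance = 191 mod 22 = 15 teeth = 15/22 turn
Gear 2: 191 mod 17 = 4
Fraction = 4 / 17 = 4/17 (gcd(4,17)=1) = 4/17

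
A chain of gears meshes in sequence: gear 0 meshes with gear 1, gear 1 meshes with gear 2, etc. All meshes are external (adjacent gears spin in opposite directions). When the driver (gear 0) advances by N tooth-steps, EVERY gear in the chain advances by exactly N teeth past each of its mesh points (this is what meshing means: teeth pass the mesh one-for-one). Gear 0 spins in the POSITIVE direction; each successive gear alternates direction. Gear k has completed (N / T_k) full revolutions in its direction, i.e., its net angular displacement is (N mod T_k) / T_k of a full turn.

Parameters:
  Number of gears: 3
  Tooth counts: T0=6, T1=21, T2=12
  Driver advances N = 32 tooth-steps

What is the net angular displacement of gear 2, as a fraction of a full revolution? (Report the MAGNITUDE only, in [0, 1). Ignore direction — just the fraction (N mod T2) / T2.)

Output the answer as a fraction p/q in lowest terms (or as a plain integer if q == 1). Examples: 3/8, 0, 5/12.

Answer: 2/3

Derivation:
Chain of 3 gears, tooth counts: [6, 21, 12]
  gear 0: T0=6, direction=positive, advance = 32 mod 6 = 2 teeth = 2/6 turn
  gear 1: T1=21, direction=negative, advance = 32 mod 21 = 11 teeth = 11/21 turn
  gear 2: T2=12, direction=positive, advance = 32 mod 12 = 8 teeth = 8/12 turn
Gear 2: 32 mod 12 = 8
Fraction = 8 / 12 = 2/3 (gcd(8,12)=4) = 2/3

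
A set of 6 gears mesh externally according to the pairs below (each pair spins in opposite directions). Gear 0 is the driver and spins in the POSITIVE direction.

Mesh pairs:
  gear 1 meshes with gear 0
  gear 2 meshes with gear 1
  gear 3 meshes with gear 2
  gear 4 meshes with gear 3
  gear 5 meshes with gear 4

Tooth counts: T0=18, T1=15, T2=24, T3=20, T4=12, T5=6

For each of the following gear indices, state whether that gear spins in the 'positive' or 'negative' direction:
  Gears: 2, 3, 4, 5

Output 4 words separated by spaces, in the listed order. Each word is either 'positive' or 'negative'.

Gear 0 (driver): positive (depth 0)
  gear 1: meshes with gear 0 -> depth 1 -> negative (opposite of gear 0)
  gear 2: meshes with gear 1 -> depth 2 -> positive (opposite of gear 1)
  gear 3: meshes with gear 2 -> depth 3 -> negative (opposite of gear 2)
  gear 4: meshes with gear 3 -> depth 4 -> positive (opposite of gear 3)
  gear 5: meshes with gear 4 -> depth 5 -> negative (opposite of gear 4)
Queried indices 2, 3, 4, 5 -> positive, negative, positive, negative

Answer: positive negative positive negative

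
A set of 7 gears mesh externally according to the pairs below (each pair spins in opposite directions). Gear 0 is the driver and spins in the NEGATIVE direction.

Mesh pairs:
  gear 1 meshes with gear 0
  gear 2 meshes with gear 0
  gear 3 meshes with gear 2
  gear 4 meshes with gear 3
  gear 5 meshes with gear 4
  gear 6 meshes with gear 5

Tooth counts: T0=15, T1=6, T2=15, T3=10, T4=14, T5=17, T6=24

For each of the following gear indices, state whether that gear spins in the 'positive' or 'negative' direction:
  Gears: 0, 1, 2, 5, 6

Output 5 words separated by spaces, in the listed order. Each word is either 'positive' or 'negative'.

Answer: negative positive positive negative positive

Derivation:
Gear 0 (driver): negative (depth 0)
  gear 1: meshes with gear 0 -> depth 1 -> positive (opposite of gear 0)
  gear 2: meshes with gear 0 -> depth 1 -> positive (opposite of gear 0)
  gear 3: meshes with gear 2 -> depth 2 -> negative (opposite of gear 2)
  gear 4: meshes with gear 3 -> depth 3 -> positive (opposite of gear 3)
  gear 5: meshes with gear 4 -> depth 4 -> negative (opposite of gear 4)
  gear 6: meshes with gear 5 -> depth 5 -> positive (opposite of gear 5)
Queried indices 0, 1, 2, 5, 6 -> negative, positive, positive, negative, positive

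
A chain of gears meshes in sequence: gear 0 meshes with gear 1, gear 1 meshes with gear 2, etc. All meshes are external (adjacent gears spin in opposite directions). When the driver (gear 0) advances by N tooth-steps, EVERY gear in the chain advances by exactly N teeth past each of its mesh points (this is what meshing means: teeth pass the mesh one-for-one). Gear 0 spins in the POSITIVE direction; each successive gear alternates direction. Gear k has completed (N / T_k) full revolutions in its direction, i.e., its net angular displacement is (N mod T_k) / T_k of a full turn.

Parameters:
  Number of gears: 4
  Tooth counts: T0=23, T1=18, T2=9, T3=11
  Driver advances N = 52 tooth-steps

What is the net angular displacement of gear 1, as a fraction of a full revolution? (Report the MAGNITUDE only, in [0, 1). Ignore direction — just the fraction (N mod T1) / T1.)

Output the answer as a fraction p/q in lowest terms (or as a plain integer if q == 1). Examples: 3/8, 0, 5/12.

Answer: 8/9

Derivation:
Chain of 4 gears, tooth counts: [23, 18, 9, 11]
  gear 0: T0=23, direction=positive, advance = 52 mod 23 = 6 teeth = 6/23 turn
  gear 1: T1=18, direction=negative, advance = 52 mod 18 = 16 teeth = 16/18 turn
  gear 2: T2=9, direction=positive, advance = 52 mod 9 = 7 teeth = 7/9 turn
  gear 3: T3=11, direction=negative, advance = 52 mod 11 = 8 teeth = 8/11 turn
Gear 1: 52 mod 18 = 16
Fraction = 16 / 18 = 8/9 (gcd(16,18)=2) = 8/9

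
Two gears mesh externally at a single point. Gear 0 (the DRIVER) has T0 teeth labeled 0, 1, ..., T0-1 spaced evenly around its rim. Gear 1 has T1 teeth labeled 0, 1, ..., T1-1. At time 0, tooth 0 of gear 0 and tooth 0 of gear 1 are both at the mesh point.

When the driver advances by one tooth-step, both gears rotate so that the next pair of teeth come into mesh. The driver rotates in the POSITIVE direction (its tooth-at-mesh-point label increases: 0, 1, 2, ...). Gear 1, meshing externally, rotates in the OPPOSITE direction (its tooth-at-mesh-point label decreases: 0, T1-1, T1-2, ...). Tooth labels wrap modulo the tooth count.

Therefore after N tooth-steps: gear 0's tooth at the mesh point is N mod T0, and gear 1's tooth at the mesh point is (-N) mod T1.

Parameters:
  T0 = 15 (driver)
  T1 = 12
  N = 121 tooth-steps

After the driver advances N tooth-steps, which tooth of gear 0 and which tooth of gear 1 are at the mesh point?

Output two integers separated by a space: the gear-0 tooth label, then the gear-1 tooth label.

Gear 0 (driver, T0=15): tooth at mesh = N mod T0
  121 = 8 * 15 + 1, so 121 mod 15 = 1
  gear 0 tooth = 1
Gear 1 (driven, T1=12): tooth at mesh = (-N) mod T1
  121 = 10 * 12 + 1, so 121 mod 12 = 1
  (-121) mod 12 = (-1) mod 12 = 12 - 1 = 11
Mesh after 121 steps: gear-0 tooth 1 meets gear-1 tooth 11

Answer: 1 11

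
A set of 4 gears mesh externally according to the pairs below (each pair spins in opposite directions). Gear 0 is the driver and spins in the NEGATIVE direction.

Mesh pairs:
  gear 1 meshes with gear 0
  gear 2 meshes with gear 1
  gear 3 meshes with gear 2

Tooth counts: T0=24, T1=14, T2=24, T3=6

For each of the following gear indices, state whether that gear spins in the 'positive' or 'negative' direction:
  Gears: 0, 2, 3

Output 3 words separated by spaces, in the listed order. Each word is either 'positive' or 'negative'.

Answer: negative negative positive

Derivation:
Gear 0 (driver): negative (depth 0)
  gear 1: meshes with gear 0 -> depth 1 -> positive (opposite of gear 0)
  gear 2: meshes with gear 1 -> depth 2 -> negative (opposite of gear 1)
  gear 3: meshes with gear 2 -> depth 3 -> positive (opposite of gear 2)
Queried indices 0, 2, 3 -> negative, negative, positive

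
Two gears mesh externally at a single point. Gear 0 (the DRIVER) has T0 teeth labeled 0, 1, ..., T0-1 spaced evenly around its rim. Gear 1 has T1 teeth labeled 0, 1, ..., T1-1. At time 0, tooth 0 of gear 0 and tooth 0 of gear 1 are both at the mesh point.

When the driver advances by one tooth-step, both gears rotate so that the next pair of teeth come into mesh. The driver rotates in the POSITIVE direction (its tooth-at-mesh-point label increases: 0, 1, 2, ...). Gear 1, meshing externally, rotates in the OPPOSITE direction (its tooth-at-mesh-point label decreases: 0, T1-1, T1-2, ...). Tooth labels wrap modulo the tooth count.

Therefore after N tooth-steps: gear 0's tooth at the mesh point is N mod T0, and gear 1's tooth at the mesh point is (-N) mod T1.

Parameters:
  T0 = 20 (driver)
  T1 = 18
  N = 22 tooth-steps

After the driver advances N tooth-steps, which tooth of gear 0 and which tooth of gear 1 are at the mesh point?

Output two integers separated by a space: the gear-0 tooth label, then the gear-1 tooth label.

Gear 0 (driver, T0=20): tooth at mesh = N mod T0
  22 = 1 * 20 + 2, so 22 mod 20 = 2
  gear 0 tooth = 2
Gear 1 (driven, T1=18): tooth at mesh = (-N) mod T1
  22 = 1 * 18 + 4, so 22 mod 18 = 4
  (-22) mod 18 = (-4) mod 18 = 18 - 4 = 14
Mesh after 22 steps: gear-0 tooth 2 meets gear-1 tooth 14

Answer: 2 14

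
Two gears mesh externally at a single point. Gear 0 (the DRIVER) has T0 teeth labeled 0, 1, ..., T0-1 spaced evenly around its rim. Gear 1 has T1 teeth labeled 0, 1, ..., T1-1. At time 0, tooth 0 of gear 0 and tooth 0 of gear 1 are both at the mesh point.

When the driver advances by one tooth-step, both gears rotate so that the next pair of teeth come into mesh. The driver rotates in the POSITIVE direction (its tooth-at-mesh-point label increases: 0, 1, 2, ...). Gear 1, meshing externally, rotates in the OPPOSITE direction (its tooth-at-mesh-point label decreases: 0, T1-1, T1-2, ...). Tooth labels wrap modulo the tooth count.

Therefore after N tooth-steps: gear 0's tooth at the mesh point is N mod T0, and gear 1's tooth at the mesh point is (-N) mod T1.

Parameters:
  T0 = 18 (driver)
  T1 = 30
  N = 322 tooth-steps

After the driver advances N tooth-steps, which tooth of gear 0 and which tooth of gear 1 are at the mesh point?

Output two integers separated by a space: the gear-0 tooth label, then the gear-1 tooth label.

Gear 0 (driver, T0=18): tooth at mesh = N mod T0
  322 = 17 * 18 + 16, so 322 mod 18 = 16
  gear 0 tooth = 16
Gear 1 (driven, T1=30): tooth at mesh = (-N) mod T1
  322 = 10 * 30 + 22, so 322 mod 30 = 22
  (-322) mod 30 = (-22) mod 30 = 30 - 22 = 8
Mesh after 322 steps: gear-0 tooth 16 meets gear-1 tooth 8

Answer: 16 8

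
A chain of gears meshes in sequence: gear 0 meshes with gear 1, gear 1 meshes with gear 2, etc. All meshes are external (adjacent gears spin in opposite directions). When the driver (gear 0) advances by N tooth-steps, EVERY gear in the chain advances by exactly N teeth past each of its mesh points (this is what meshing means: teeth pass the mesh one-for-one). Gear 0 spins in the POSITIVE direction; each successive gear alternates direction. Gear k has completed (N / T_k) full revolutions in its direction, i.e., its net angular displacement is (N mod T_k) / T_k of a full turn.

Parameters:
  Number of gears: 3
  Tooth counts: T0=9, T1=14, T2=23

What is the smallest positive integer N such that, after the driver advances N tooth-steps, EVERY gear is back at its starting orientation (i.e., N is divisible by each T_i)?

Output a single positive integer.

Gear k returns to start when N is a multiple of T_k.
All gears at start simultaneously when N is a common multiple of [9, 14, 23]; the smallest such N is lcm(9, 14, 23).
Start: lcm = T0 = 9
Fold in T1=14: gcd(9, 14) = 1; lcm(9, 14) = 9 * 14 / 1 = 126 / 1 = 126
Fold in T2=23: gcd(126, 23) = 1; lcm(126, 23) = 126 * 23 / 1 = 2898 / 1 = 2898
Full cycle length = 2898

Answer: 2898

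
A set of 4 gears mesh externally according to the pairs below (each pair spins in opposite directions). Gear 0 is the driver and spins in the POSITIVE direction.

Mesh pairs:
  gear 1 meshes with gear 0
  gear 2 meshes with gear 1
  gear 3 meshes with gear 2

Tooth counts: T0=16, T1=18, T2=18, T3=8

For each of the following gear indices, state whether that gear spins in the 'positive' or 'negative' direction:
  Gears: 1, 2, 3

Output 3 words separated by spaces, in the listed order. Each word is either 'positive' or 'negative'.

Answer: negative positive negative

Derivation:
Gear 0 (driver): positive (depth 0)
  gear 1: meshes with gear 0 -> depth 1 -> negative (opposite of gear 0)
  gear 2: meshes with gear 1 -> depth 2 -> positive (opposite of gear 1)
  gear 3: meshes with gear 2 -> depth 3 -> negative (opposite of gear 2)
Queried indices 1, 2, 3 -> negative, positive, negative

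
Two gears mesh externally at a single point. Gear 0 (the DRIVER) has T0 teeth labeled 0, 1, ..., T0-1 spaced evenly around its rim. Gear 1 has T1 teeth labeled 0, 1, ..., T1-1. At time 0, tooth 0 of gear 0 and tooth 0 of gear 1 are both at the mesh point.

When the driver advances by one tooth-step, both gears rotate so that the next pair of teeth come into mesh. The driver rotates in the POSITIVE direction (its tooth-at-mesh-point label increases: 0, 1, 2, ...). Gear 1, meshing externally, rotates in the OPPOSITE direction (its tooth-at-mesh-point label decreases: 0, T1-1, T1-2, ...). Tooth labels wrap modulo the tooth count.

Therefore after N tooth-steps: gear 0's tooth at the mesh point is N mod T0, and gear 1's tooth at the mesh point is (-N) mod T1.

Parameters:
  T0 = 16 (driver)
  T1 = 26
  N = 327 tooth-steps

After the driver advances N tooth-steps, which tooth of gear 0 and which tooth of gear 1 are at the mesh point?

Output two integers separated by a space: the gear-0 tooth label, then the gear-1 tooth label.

Gear 0 (driver, T0=16): tooth at mesh = N mod T0
  327 = 20 * 16 + 7, so 327 mod 16 = 7
  gear 0 tooth = 7
Gear 1 (driven, T1=26): tooth at mesh = (-N) mod T1
  327 = 12 * 26 + 15, so 327 mod 26 = 15
  (-327) mod 26 = (-15) mod 26 = 26 - 15 = 11
Mesh after 327 steps: gear-0 tooth 7 meets gear-1 tooth 11

Answer: 7 11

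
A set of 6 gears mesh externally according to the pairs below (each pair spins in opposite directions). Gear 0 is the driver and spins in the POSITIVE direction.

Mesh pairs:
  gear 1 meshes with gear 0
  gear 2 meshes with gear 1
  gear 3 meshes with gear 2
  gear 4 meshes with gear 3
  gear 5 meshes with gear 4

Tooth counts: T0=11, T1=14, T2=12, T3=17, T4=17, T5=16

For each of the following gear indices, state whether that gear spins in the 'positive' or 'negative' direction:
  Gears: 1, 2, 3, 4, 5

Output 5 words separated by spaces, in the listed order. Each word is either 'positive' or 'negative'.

Answer: negative positive negative positive negative

Derivation:
Gear 0 (driver): positive (depth 0)
  gear 1: meshes with gear 0 -> depth 1 -> negative (opposite of gear 0)
  gear 2: meshes with gear 1 -> depth 2 -> positive (opposite of gear 1)
  gear 3: meshes with gear 2 -> depth 3 -> negative (opposite of gear 2)
  gear 4: meshes with gear 3 -> depth 4 -> positive (opposite of gear 3)
  gear 5: meshes with gear 4 -> depth 5 -> negative (opposite of gear 4)
Queried indices 1, 2, 3, 4, 5 -> negative, positive, negative, positive, negative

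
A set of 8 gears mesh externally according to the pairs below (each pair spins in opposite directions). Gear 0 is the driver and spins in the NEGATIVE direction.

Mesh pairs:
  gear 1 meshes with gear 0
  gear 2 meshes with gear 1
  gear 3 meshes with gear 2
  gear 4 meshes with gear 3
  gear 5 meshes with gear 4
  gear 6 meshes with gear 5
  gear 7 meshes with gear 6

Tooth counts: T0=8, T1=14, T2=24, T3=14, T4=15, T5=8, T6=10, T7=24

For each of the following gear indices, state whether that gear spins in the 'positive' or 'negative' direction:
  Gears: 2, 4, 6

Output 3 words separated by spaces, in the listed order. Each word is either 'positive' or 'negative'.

Gear 0 (driver): negative (depth 0)
  gear 1: meshes with gear 0 -> depth 1 -> positive (opposite of gear 0)
  gear 2: meshes with gear 1 -> depth 2 -> negative (opposite of gear 1)
  gear 3: meshes with gear 2 -> depth 3 -> positive (opposite of gear 2)
  gear 4: meshes with gear 3 -> depth 4 -> negative (opposite of gear 3)
  gear 5: meshes with gear 4 -> depth 5 -> positive (opposite of gear 4)
  gear 6: meshes with gear 5 -> depth 6 -> negative (opposite of gear 5)
  gear 7: meshes with gear 6 -> depth 7 -> positive (opposite of gear 6)
Queried indices 2, 4, 6 -> negative, negative, negative

Answer: negative negative negative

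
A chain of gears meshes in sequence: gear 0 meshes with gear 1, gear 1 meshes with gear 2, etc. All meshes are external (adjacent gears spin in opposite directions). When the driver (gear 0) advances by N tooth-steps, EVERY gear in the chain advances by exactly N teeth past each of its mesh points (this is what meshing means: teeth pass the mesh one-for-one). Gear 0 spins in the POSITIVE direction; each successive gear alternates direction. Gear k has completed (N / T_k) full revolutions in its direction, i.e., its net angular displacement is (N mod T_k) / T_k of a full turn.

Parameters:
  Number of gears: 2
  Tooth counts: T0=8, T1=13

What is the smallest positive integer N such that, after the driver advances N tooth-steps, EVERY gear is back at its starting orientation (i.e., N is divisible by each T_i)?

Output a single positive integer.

Answer: 104

Derivation:
Gear k returns to start when N is a multiple of T_k.
All gears at start simultaneously when N is a common multiple of [8, 13]; the smallest such N is lcm(8, 13).
Start: lcm = T0 = 8
Fold in T1=13: gcd(8, 13) = 1; lcm(8, 13) = 8 * 13 / 1 = 104 / 1 = 104
Full cycle length = 104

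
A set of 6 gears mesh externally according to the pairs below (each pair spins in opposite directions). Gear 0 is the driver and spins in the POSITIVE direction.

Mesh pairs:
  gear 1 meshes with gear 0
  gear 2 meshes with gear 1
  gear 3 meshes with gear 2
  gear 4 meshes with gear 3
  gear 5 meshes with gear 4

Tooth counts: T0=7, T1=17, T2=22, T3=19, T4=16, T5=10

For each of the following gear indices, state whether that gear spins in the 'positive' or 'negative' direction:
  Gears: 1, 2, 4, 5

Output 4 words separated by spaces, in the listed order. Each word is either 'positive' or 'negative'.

Gear 0 (driver): positive (depth 0)
  gear 1: meshes with gear 0 -> depth 1 -> negative (opposite of gear 0)
  gear 2: meshes with gear 1 -> depth 2 -> positive (opposite of gear 1)
  gear 3: meshes with gear 2 -> depth 3 -> negative (opposite of gear 2)
  gear 4: meshes with gear 3 -> depth 4 -> positive (opposite of gear 3)
  gear 5: meshes with gear 4 -> depth 5 -> negative (opposite of gear 4)
Queried indices 1, 2, 4, 5 -> negative, positive, positive, negative

Answer: negative positive positive negative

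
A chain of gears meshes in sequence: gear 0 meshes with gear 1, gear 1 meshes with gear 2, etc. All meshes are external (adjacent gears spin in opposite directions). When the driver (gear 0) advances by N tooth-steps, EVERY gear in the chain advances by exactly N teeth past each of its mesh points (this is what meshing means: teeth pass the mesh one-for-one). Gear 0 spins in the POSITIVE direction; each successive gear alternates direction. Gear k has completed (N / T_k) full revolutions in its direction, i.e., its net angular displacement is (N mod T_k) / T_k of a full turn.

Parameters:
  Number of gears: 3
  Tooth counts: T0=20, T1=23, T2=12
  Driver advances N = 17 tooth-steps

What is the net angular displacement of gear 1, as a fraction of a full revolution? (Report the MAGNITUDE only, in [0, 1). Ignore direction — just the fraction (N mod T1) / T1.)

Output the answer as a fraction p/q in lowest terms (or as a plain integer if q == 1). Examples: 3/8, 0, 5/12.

Answer: 17/23

Derivation:
Chain of 3 gears, tooth counts: [20, 23, 12]
  gear 0: T0=20, direction=positive, advance = 17 mod 20 = 17 teeth = 17/20 turn
  gear 1: T1=23, direction=negative, advance = 17 mod 23 = 17 teeth = 17/23 turn
  gear 2: T2=12, direction=positive, advance = 17 mod 12 = 5 teeth = 5/12 turn
Gear 1: 17 mod 23 = 17
Fraction = 17 / 23 = 17/23 (gcd(17,23)=1) = 17/23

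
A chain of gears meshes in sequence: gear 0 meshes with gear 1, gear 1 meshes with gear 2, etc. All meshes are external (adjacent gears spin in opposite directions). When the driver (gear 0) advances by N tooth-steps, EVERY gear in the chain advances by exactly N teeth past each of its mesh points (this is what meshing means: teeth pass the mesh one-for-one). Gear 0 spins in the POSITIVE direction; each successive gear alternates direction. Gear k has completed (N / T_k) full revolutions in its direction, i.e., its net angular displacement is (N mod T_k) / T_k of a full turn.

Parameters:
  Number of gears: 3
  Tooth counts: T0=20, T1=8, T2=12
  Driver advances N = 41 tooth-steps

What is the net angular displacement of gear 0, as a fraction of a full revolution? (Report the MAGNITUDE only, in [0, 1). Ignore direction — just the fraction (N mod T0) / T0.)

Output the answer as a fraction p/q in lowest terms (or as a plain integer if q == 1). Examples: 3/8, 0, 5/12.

Chain of 3 gears, tooth counts: [20, 8, 12]
  gear 0: T0=20, direction=positive, advance = 41 mod 20 = 1 teeth = 1/20 turn
  gear 1: T1=8, direction=negative, advance = 41 mod 8 = 1 teeth = 1/8 turn
  gear 2: T2=12, direction=positive, advance = 41 mod 12 = 5 teeth = 5/12 turn
Gear 0: 41 mod 20 = 1
Fraction = 1 / 20 = 1/20 (gcd(1,20)=1) = 1/20

Answer: 1/20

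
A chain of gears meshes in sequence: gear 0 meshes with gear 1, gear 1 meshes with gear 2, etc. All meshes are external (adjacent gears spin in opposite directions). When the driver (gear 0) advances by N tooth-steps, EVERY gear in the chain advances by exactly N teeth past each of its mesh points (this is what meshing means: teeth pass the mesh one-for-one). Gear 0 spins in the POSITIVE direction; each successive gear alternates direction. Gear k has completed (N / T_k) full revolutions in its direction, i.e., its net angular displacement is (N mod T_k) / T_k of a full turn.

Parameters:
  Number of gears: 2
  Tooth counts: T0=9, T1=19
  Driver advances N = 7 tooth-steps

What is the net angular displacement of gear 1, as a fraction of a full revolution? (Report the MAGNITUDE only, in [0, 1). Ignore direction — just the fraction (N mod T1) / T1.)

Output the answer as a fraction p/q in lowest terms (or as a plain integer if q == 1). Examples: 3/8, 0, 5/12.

Chain of 2 gears, tooth counts: [9, 19]
  gear 0: T0=9, direction=positive, advance = 7 mod 9 = 7 teeth = 7/9 turn
  gear 1: T1=19, direction=negative, advance = 7 mod 19 = 7 teeth = 7/19 turn
Gear 1: 7 mod 19 = 7
Fraction = 7 / 19 = 7/19 (gcd(7,19)=1) = 7/19

Answer: 7/19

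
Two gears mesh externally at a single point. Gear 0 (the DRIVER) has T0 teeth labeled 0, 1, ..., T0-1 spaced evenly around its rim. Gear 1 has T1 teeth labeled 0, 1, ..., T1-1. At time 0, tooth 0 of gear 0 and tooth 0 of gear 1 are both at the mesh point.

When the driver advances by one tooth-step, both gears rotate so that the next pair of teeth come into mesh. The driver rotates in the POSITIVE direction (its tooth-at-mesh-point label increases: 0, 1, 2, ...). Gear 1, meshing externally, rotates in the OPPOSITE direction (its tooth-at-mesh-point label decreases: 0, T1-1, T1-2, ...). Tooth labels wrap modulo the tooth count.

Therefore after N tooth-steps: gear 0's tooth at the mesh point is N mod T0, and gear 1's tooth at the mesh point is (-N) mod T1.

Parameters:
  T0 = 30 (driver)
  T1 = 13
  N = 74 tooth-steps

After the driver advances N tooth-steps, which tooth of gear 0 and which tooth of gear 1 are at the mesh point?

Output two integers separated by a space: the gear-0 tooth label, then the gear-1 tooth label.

Answer: 14 4

Derivation:
Gear 0 (driver, T0=30): tooth at mesh = N mod T0
  74 = 2 * 30 + 14, so 74 mod 30 = 14
  gear 0 tooth = 14
Gear 1 (driven, T1=13): tooth at mesh = (-N) mod T1
  74 = 5 * 13 + 9, so 74 mod 13 = 9
  (-74) mod 13 = (-9) mod 13 = 13 - 9 = 4
Mesh after 74 steps: gear-0 tooth 14 meets gear-1 tooth 4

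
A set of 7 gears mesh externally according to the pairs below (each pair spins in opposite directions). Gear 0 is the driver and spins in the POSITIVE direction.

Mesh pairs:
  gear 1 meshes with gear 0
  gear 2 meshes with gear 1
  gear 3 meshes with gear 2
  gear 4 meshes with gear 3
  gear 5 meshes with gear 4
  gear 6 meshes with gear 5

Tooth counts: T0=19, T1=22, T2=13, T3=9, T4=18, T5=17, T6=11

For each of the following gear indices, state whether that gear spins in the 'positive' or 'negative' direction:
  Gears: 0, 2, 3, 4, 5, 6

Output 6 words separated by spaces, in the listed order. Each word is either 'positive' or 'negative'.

Gear 0 (driver): positive (depth 0)
  gear 1: meshes with gear 0 -> depth 1 -> negative (opposite of gear 0)
  gear 2: meshes with gear 1 -> depth 2 -> positive (opposite of gear 1)
  gear 3: meshes with gear 2 -> depth 3 -> negative (opposite of gear 2)
  gear 4: meshes with gear 3 -> depth 4 -> positive (opposite of gear 3)
  gear 5: meshes with gear 4 -> depth 5 -> negative (opposite of gear 4)
  gear 6: meshes with gear 5 -> depth 6 -> positive (opposite of gear 5)
Queried indices 0, 2, 3, 4, 5, 6 -> positive, positive, negative, positive, negative, positive

Answer: positive positive negative positive negative positive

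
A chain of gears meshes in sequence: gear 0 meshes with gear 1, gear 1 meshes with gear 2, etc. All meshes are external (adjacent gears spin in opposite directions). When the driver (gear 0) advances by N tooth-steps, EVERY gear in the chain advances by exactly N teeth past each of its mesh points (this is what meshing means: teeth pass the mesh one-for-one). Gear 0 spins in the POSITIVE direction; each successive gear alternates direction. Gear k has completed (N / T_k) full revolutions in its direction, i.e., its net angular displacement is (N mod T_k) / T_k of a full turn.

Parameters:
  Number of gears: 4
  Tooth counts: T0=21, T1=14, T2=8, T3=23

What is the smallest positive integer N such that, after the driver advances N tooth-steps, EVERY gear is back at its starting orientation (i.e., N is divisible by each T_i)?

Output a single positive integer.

Gear k returns to start when N is a multiple of T_k.
All gears at start simultaneously when N is a common multiple of [21, 14, 8, 23]; the smallest such N is lcm(21, 14, 8, 23).
Start: lcm = T0 = 21
Fold in T1=14: gcd(21, 14) = 7; lcm(21, 14) = 21 * 14 / 7 = 294 / 7 = 42
Fold in T2=8: gcd(42, 8) = 2; lcm(42, 8) = 42 * 8 / 2 = 336 / 2 = 168
Fold in T3=23: gcd(168, 23) = 1; lcm(168, 23) = 168 * 23 / 1 = 3864 / 1 = 3864
Full cycle length = 3864

Answer: 3864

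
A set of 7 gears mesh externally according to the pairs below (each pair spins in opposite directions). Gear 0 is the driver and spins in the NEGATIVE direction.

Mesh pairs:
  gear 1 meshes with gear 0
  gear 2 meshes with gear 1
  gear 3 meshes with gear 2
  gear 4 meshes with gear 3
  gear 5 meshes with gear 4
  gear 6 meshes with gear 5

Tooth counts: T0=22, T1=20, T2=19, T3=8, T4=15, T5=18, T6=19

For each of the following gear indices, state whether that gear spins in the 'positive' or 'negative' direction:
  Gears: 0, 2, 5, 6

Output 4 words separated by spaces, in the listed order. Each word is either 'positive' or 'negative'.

Gear 0 (driver): negative (depth 0)
  gear 1: meshes with gear 0 -> depth 1 -> positive (opposite of gear 0)
  gear 2: meshes with gear 1 -> depth 2 -> negative (opposite of gear 1)
  gear 3: meshes with gear 2 -> depth 3 -> positive (opposite of gear 2)
  gear 4: meshes with gear 3 -> depth 4 -> negative (opposite of gear 3)
  gear 5: meshes with gear 4 -> depth 5 -> positive (opposite of gear 4)
  gear 6: meshes with gear 5 -> depth 6 -> negative (opposite of gear 5)
Queried indices 0, 2, 5, 6 -> negative, negative, positive, negative

Answer: negative negative positive negative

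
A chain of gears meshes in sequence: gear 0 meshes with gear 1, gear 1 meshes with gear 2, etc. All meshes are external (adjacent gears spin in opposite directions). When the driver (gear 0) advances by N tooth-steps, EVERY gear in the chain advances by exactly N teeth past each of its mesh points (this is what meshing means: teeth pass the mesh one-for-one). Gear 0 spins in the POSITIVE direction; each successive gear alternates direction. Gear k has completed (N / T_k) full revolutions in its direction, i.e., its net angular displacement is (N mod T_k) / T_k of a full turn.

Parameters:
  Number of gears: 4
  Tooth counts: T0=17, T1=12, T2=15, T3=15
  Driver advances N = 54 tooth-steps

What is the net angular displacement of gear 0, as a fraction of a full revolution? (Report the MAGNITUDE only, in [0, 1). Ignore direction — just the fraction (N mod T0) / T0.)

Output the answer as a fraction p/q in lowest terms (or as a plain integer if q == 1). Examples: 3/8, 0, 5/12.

Chain of 4 gears, tooth counts: [17, 12, 15, 15]
  gear 0: T0=17, direction=positive, advance = 54 mod 17 = 3 teeth = 3/17 turn
  gear 1: T1=12, direction=negative, advance = 54 mod 12 = 6 teeth = 6/12 turn
  gear 2: T2=15, direction=positive, advance = 54 mod 15 = 9 teeth = 9/15 turn
  gear 3: T3=15, direction=negative, advance = 54 mod 15 = 9 teeth = 9/15 turn
Gear 0: 54 mod 17 = 3
Fraction = 3 / 17 = 3/17 (gcd(3,17)=1) = 3/17

Answer: 3/17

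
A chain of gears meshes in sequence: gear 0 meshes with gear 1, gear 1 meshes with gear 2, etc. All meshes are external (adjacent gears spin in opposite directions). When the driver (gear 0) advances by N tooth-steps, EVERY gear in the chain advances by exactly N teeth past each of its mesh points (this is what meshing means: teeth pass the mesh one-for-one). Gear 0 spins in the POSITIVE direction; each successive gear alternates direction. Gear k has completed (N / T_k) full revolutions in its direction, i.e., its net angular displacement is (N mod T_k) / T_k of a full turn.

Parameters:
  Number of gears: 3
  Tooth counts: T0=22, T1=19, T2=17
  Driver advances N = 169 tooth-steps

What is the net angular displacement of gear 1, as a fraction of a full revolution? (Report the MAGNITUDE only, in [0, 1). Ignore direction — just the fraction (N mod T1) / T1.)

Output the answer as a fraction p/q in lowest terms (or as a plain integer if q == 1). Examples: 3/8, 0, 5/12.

Chain of 3 gears, tooth counts: [22, 19, 17]
  gear 0: T0=22, direction=positive, advance = 169 mod 22 = 15 teeth = 15/22 turn
  gear 1: T1=19, direction=negative, advance = 169 mod 19 = 17 teeth = 17/19 turn
  gear 2: T2=17, direction=positive, advance = 169 mod 17 = 16 teeth = 16/17 turn
Gear 1: 169 mod 19 = 17
Fraction = 17 / 19 = 17/19 (gcd(17,19)=1) = 17/19

Answer: 17/19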